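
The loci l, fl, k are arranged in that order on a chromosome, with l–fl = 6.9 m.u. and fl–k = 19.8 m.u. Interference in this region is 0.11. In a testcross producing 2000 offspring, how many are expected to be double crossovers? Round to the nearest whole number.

Map distances give recombination frequencies of 0.069 and 0.198 for the two intervals.
With interference 0.11 (so coincidence = 0.89), expected double-crossover frequency = 0.069 × 0.198 × 0.89 = 0.01216.
Expected number = 0.01216 × 2000 = 24.32 ≈ 24.

24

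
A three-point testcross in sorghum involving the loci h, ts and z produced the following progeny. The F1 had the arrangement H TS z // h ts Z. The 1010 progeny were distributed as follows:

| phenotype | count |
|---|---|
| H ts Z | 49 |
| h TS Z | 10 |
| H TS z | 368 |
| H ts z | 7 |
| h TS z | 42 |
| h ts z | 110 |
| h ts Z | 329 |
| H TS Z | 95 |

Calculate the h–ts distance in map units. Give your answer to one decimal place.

The two rarest classes, H ts z and h TS Z, are the double crossovers. Comparing them with the parentals, only the ts allele has switched, so ts is the middle locus and the order is h – ts – z.
Crossovers in the h–ts interval produce the single-crossover classes h TS z and H ts Z (42 + 49 = 91) plus the double crossovers (17).
RF(h–ts) = (91 + 17) / 1010 = 108/1010 = 0.1069 → 10.7 map units.

10.7 map units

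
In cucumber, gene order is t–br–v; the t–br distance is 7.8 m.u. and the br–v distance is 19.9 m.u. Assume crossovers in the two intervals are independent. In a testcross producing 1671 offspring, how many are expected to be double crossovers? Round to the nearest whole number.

26

Map distances give recombination frequencies of 0.078 and 0.199 for the two intervals.
With no interference, expected double-crossover frequency = 0.078 × 0.199 = 0.01552.
Expected number = 0.01552 × 1671 = 25.94 ≈ 26.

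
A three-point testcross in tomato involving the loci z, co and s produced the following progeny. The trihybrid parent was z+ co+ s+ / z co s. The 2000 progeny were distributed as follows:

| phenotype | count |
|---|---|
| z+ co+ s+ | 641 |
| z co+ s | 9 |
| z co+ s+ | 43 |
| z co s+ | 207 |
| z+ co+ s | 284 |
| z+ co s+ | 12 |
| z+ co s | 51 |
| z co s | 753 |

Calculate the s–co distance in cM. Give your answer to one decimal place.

The two rarest classes, z+ co s+ and z co+ s, are the double crossovers. Comparing them with the parentals, only the co allele has switched, so co is the middle locus and the order is s – co – z.
Crossovers in the s–co interval produce the single-crossover classes z+ co+ s and z co s+ (284 + 207 = 491) plus the double crossovers (21).
RF(s–co) = (491 + 21) / 2000 = 512/2000 = 0.2560 → 25.6 cM.

25.6 cM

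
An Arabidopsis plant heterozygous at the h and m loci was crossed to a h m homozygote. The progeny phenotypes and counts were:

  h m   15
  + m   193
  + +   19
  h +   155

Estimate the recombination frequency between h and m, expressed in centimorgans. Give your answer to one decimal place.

The two most frequent classes, + m (193) and h + (155), are the parental types, so the F1 was + m / h +.
The recombinant classes are + + and h m: 19 + 15 = 34.
Recombination frequency = 34/382 = 0.0890 ≈ 8.9%, i.e. 8.9 centimorgans.

8.9 centimorgans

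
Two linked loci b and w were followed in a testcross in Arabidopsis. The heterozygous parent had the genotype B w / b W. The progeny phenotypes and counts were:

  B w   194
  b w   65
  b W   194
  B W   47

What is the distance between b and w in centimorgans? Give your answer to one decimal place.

The recombinant classes are B W and b w: 47 + 65 = 112.
Recombination frequency = 112/500 = 0.2240 ≈ 22.4%, i.e. 22.4 centimorgans.

22.4 centimorgans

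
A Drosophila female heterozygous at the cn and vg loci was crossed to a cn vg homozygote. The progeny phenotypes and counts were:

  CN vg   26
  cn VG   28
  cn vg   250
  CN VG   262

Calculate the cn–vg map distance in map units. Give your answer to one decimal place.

9.5 map units

The two most frequent classes, CN VG (262) and cn vg (250), are the parental types, so the F1 was CN VG / cn vg.
The recombinant classes are CN vg and cn VG: 26 + 28 = 54.
Recombination frequency = 54/566 = 0.0954 ≈ 9.5%, i.e. 9.5 map units.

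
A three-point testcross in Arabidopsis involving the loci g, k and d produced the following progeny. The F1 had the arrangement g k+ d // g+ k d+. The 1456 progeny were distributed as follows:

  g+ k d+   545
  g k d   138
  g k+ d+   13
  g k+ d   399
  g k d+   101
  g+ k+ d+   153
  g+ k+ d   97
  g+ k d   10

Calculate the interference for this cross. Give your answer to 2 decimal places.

0.52

The two rarest classes, g k+ d+ and g+ k d, are the double crossovers. Comparing them with the parentals, only the d allele has switched, so d is the middle locus and the order is g – d – k.
g–d: (198 + 23)/1456 = 0.1518; d–k: (291 + 23)/1456 = 0.2157.
Expected DCO frequency = 0.1518 × 0.2157 ≈ 0.03274; observed = 23/1456 ≈ 0.01580.
Coefficient of coincidence = 0.01580/0.03274 ≈ 0.48; interference = 1 − 0.48 = 0.52.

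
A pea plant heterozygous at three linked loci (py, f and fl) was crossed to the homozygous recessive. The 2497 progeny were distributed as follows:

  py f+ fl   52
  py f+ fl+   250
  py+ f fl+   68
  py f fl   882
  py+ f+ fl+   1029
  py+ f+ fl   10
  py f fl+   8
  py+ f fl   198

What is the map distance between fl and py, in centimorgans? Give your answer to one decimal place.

The two most frequent reciprocal classes, py+ f+ fl+ and py f fl, are the parental types, so the F1 was py+ f+ fl+ / py f fl.
The two rarest classes, py+ f+ fl and py f fl+, are the double crossovers. Comparing them with the parentals, only the fl allele has switched, so fl is the middle locus and the order is py – fl – f.
Crossovers in the py–fl interval produce the single-crossover classes py f+ fl+ and py+ f fl (250 + 198 = 448) plus the double crossovers (18).
RF(py–fl) = (448 + 18) / 2497 = 466/2497 = 0.1866 → 18.7 centimorgans.

18.7 centimorgans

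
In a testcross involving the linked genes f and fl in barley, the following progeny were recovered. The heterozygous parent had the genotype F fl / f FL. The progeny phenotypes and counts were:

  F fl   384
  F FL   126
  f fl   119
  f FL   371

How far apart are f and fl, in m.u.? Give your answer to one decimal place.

24.5 m.u.

The recombinant classes are F FL and f fl: 126 + 119 = 245.
Recombination frequency = 245/1000 = 0.2450 ≈ 24.5%, i.e. 24.5 m.u.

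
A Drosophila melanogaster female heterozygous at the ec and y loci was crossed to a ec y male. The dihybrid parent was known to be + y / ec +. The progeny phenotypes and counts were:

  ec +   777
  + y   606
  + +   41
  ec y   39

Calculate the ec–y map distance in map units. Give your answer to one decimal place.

The recombinant classes are + + and ec y: 41 + 39 = 80.
Recombination frequency = 80/1463 = 0.0547 ≈ 5.5%, i.e. 5.5 map units.

5.5 map units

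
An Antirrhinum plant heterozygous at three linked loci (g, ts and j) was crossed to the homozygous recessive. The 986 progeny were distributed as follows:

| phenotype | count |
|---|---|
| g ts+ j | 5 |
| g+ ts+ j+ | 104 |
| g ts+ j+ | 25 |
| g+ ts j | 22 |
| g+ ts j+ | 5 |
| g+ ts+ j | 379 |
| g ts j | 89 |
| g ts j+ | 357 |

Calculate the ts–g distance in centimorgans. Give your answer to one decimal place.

5.8 centimorgans

The two most frequent reciprocal classes, g+ ts+ j and g ts j+, are the parental types, so the F1 was g+ ts+ j / g ts j+.
The two rarest classes, g ts+ j and g+ ts j+, are the double crossovers. Comparing them with the parentals, only the g allele has switched, so g is the middle locus and the order is ts – g – j.
Crossovers in the ts–g interval produce the single-crossover classes g+ ts j and g ts+ j+ (22 + 25 = 47) plus the double crossovers (10).
RF(ts–g) = (47 + 10) / 986 = 57/986 = 0.0578 → 5.8 centimorgans.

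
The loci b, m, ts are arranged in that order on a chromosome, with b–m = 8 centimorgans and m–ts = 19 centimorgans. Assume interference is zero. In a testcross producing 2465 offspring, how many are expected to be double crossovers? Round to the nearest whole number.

Map distances give recombination frequencies of 0.080 and 0.190 for the two intervals.
With no interference, expected double-crossover frequency = 0.080 × 0.190 = 0.01520.
Expected number = 0.01520 × 2465 = 37.47 ≈ 37.

37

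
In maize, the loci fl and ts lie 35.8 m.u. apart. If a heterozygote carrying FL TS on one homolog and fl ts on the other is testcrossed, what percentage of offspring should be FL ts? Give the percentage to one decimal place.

A map distance of 35.8 m.u. corresponds to a recombination frequency of 0.358.
The F1 is FL TS / fl ts, so FL ts is a recombinant gamete class with expected frequency r/2 = 0.358/2 = 0.1790.
That is 0.1790 = 17.9% of the progeny.

17.9%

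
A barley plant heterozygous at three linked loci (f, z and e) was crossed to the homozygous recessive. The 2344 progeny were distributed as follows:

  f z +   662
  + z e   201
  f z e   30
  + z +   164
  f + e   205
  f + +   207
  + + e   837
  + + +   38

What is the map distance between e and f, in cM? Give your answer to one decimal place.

18.6 cM

The two most frequent reciprocal classes, f z + and + + e, are the parental types, so the F1 was f z + / + + e.
The two rarest classes, f z e and + + +, are the double crossovers. Comparing them with the parentals, only the e allele has switched, so e is the middle locus and the order is z – e – f.
Crossovers in the e–f interval produce the single-crossover classes + z + and f + e (164 + 205 = 369) plus the double crossovers (68).
RF(e–f) = (369 + 68) / 2344 = 437/2344 = 0.1864 → 18.6 cM.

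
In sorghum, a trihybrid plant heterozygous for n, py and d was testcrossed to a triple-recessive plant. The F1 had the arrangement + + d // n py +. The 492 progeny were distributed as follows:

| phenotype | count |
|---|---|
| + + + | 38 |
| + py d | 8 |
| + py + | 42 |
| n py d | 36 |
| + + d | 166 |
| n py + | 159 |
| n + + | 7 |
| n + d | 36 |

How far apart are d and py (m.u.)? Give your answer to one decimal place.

The two rarest classes, + py d and n + +, are the double crossovers. Comparing them with the parentals, only the py allele has switched, so py is the middle locus and the order is d – py – n.
Crossovers in the d–py interval produce the single-crossover classes + + + and n py d (38 + 36 = 74) plus the double crossovers (15).
RF(d–py) = (74 + 15) / 492 = 89/492 = 0.1809 → 18.1 m.u.

18.1 m.u.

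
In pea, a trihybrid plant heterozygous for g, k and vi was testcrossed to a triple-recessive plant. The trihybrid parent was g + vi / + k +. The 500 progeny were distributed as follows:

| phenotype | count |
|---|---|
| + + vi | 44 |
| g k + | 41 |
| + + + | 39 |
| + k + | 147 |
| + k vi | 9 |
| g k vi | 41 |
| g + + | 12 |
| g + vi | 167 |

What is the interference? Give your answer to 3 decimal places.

0.019

The two rarest classes, g + + and + k vi, are the double crossovers. Comparing them with the parentals, only the vi allele has switched, so vi is the middle locus and the order is g – vi – k.
g–vi: (85 + 21)/500 = 0.2120; vi–k: (80 + 21)/500 = 0.2020.
Expected DCO frequency = 0.2120 × 0.2020 ≈ 0.04282; observed = 21/500 ≈ 0.04200.
Coefficient of coincidence = 0.04200/0.04282 ≈ 0.981; interference = 1 − 0.981 = 0.019.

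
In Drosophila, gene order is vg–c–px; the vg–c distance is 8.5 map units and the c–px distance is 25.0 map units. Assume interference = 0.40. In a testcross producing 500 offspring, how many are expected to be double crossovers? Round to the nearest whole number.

Map distances give recombination frequencies of 0.085 and 0.250 for the two intervals.
With interference 0.40 (so coincidence = 0.60), expected double-crossover frequency = 0.085 × 0.250 × 0.60 = 0.01275.
Expected number = 0.01275 × 500 = 6.38 ≈ 6.

6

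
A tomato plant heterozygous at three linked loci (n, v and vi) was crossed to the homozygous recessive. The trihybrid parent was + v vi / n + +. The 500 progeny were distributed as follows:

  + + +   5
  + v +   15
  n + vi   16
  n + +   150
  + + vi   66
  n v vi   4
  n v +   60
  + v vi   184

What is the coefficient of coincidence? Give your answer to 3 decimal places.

0.833

The two rarest classes, n v vi and + + +, are the double crossovers. Comparing them with the parentals, only the n allele has switched, so n is the middle locus and the order is v – n – vi.
v–n: (126 + 9)/500 = 0.2700; n–vi: (31 + 9)/500 = 0.0800.
Expected DCO frequency = 0.2700 × 0.0800 ≈ 0.02160; observed = 9/500 ≈ 0.01800.
Coefficient of coincidence = 0.01800/0.02160 ≈ 0.833.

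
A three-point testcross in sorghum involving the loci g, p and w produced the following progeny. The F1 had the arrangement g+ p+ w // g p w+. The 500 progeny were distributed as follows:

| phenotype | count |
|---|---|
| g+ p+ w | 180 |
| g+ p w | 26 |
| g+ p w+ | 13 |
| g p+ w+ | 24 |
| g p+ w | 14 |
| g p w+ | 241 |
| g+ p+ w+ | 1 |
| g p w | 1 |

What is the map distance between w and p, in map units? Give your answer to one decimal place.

10.4 map units

The two rarest classes, g+ p+ w+ and g p w, are the double crossovers. Comparing them with the parentals, only the w allele has switched, so w is the middle locus and the order is p – w – g.
Crossovers in the p–w interval produce the single-crossover classes g+ p w and g p+ w+ (26 + 24 = 50) plus the double crossovers (2).
RF(p–w) = (50 + 2) / 500 = 52/500 = 0.1040 → 10.4 map units.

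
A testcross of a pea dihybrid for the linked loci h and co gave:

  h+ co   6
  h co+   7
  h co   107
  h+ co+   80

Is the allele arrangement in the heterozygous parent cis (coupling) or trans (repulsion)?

cis

The two most frequent classes are h+ co+ (80) and h co (107); these are the parental (non-recombinant) types.
So the F1 carried h+ co+ on one chromosome and h co on the other — the recessive alleles are on the same chromosome (cis / coupling).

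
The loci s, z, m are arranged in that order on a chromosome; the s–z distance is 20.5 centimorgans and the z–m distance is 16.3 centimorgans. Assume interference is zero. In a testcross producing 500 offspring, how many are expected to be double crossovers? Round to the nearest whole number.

Map distances give recombination frequencies of 0.205 and 0.163 for the two intervals.
With no interference, expected double-crossover frequency = 0.205 × 0.163 = 0.03342.
Expected number = 0.03342 × 500 = 16.71 ≈ 17.

17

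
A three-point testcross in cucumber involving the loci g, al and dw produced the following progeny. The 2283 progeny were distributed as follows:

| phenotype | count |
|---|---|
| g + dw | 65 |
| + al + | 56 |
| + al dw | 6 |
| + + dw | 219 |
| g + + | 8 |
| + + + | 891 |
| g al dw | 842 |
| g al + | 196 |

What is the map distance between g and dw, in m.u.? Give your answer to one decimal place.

18.8 m.u.

The two most frequent reciprocal classes, g al dw and + + +, are the parental types, so the F1 was g al dw / + + +.
The two rarest classes, + al dw and g + +, are the double crossovers. Comparing them with the parentals, only the g allele has switched, so g is the middle locus and the order is al – g – dw.
Crossovers in the g–dw interval produce the single-crossover classes g al + and + + dw (196 + 219 = 415) plus the double crossovers (14).
RF(g–dw) = (415 + 14) / 2283 = 429/2283 = 0.1879 → 18.8 m.u.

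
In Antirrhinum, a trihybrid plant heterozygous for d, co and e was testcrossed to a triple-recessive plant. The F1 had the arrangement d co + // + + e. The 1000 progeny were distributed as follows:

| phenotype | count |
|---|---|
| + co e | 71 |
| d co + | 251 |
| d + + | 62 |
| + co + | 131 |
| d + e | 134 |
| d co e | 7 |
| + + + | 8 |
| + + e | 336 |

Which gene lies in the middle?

The two rarest classes, d co e and + + +, are the double crossovers. Comparing them with the parentals, only the e allele has switched, so e is the middle locus and the order is d – e – co.

e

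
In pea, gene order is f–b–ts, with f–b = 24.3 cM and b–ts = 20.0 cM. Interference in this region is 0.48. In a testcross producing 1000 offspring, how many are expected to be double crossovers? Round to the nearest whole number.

25

Map distances give recombination frequencies of 0.243 and 0.200 for the two intervals.
With interference 0.48 (so coincidence = 0.52), expected double-crossover frequency = 0.243 × 0.200 × 0.52 = 0.02527.
Expected number = 0.02527 × 1000 = 25.27 ≈ 25.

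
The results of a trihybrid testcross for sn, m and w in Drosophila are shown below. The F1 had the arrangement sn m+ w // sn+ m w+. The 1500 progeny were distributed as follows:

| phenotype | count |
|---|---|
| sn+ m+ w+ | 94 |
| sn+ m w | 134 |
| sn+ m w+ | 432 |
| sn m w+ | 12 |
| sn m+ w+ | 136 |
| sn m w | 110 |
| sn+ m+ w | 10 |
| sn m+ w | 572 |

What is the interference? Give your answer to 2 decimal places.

0.50

The two rarest classes, sn+ m+ w and sn m w+, are the double crossovers. Comparing them with the parentals, only the sn allele has switched, so sn is the middle locus and the order is m – sn – w.
m–sn: (204 + 22)/1500 = 0.1507; sn–w: (270 + 22)/1500 = 0.1947.
Expected DCO frequency = 0.1507 × 0.1947 ≈ 0.02934; observed = 22/1500 ≈ 0.01467.
Coefficient of coincidence = 0.01467/0.02934 ≈ 0.50; interference = 1 − 0.50 = 0.50.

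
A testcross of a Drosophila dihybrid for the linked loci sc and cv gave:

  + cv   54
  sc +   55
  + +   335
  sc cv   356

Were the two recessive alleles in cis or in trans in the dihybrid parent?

The two most frequent classes are + + (335) and sc cv (356); these are the parental (non-recombinant) types.
So the F1 carried + + on one chromosome and sc cv on the other — the recessive alleles are on the same chromosome (cis / coupling).

cis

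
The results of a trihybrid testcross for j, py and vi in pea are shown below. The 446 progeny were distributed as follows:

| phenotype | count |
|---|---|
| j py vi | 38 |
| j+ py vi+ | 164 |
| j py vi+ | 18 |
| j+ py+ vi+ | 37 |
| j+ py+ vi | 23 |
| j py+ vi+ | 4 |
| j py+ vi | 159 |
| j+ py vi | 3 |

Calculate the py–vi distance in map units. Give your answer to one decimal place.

The two most frequent reciprocal classes, j+ py vi+ and j py+ vi, are the parental types, so the F1 was j+ py vi+ / j py+ vi.
The two rarest classes, j+ py vi and j py+ vi+, are the double crossovers. Comparing them with the parentals, only the vi allele has switched, so vi is the middle locus and the order is py – vi – j.
Crossovers in the py–vi interval produce the single-crossover classes j+ py+ vi+ and j py vi (37 + 38 = 75) plus the double crossovers (7).
RF(py–vi) = (75 + 7) / 446 = 82/446 = 0.1839 → 18.4 map units.

18.4 map units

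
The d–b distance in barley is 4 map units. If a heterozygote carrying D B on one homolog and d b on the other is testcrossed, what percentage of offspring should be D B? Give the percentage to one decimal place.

48.0%

A map distance of 4 map units corresponds to a recombination frequency of 0.040.
The F1 is D B / d b, so D B is a parental gamete class with expected frequency (1 − r)/2 = 0.960/2 = 0.4800.
That is 0.4800 = 48.0% of the progeny.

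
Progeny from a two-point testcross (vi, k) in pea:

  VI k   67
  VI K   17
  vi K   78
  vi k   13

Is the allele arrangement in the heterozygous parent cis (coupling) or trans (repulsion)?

The two most frequent classes are VI k (67) and vi K (78); these are the parental (non-recombinant) types.
So the F1 carried VI k on one chromosome and vi K on the other — the recessive alleles are on opposite chromosomes (trans / repulsion).

trans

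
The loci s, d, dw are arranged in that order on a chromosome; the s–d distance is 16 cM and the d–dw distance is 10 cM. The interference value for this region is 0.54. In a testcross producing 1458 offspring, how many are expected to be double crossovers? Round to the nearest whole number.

Map distances give recombination frequencies of 0.160 and 0.100 for the two intervals.
With interference 0.54 (so coincidence = 0.46), expected double-crossover frequency = 0.160 × 0.100 × 0.46 = 0.00736.
Expected number = 0.00736 × 1458 = 10.73 ≈ 11.

11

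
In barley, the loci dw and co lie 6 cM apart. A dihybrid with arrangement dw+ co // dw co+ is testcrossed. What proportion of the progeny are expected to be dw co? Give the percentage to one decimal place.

3.0%

A map distance of 6 cM corresponds to a recombination frequency of 0.060.
The F1 is dw+ co / dw co+, so dw co is a recombinant gamete class with expected frequency r/2 = 0.060/2 = 0.0300.
That is 0.0300 = 3.0% of the progeny.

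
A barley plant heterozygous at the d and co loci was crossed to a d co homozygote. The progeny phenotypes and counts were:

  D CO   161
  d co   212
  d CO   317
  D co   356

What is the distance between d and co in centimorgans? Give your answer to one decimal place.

35.7 centimorgans

The two most frequent classes, D co (356) and d CO (317), are the parental types, so the F1 was D co / d CO.
The recombinant classes are D CO and d co: 161 + 212 = 373.
Recombination frequency = 373/1046 = 0.3566 ≈ 35.7%, i.e. 35.7 centimorgans.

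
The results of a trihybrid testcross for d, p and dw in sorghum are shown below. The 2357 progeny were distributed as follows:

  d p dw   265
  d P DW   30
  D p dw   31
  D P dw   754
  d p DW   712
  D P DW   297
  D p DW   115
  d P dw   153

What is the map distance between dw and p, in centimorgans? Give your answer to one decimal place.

The two most frequent reciprocal classes, d p DW and D P dw, are the parental types, so the F1 was d p DW / D P dw.
The two rarest classes, d P DW and D p dw, are the double crossovers. Comparing them with the parentals, only the p allele has switched, so p is the middle locus and the order is dw – p – d.
Crossovers in the dw–p interval produce the single-crossover classes d p dw and D P DW (265 + 297 = 562) plus the double crossovers (61).
RF(dw–p) = (562 + 61) / 2357 = 623/2357 = 0.2643 → 26.4 centimorgans.

26.4 centimorgans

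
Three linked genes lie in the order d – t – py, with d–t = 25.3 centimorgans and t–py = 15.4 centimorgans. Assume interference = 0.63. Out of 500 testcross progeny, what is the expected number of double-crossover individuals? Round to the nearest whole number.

Map distances give recombination frequencies of 0.253 and 0.154 for the two intervals.
With interference 0.63 (so coincidence = 0.37), expected double-crossover frequency = 0.253 × 0.154 × 0.37 = 0.01442.
Expected number = 0.01442 × 500 = 7.21 ≈ 7.

7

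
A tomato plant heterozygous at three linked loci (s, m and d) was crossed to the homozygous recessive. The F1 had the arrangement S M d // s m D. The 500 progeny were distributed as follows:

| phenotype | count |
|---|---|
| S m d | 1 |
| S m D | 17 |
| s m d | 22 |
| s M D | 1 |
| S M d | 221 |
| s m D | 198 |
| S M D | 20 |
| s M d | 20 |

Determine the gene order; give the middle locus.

m

The two rarest classes, S m d and s M D, are the double crossovers. Comparing them with the parentals, only the m allele has switched, so m is the middle locus and the order is s – m – d.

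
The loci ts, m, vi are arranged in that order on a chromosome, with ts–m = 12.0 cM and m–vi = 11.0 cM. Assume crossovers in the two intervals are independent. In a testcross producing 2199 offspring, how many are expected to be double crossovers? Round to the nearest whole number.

Map distances give recombination frequencies of 0.120 and 0.110 for the two intervals.
With no interference, expected double-crossover frequency = 0.120 × 0.110 = 0.01320.
Expected number = 0.01320 × 2199 = 29.03 ≈ 29.

29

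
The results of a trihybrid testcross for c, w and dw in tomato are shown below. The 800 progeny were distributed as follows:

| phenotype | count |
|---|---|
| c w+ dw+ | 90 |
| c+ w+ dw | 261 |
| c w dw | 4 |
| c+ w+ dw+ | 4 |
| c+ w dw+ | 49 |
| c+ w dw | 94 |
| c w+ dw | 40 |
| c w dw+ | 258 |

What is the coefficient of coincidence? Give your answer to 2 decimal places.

The two most frequent reciprocal classes, c w dw+ and c+ w+ dw, are the parental types, so the F1 was c w dw+ / c+ w+ dw.
The two rarest classes, c w dw and c+ w+ dw+, are the double crossovers. Comparing them with the parentals, only the dw allele has switched, so dw is the middle locus and the order is w – dw – c.
w–dw: (184 + 8)/800 = 0.2400; dw–c: (89 + 8)/800 = 0.1212.
Expected DCO frequency = 0.2400 × 0.1212 ≈ 0.02909; observed = 8/800 ≈ 0.01000.
Coefficient of coincidence = 0.01000/0.02909 ≈ 0.34.

0.34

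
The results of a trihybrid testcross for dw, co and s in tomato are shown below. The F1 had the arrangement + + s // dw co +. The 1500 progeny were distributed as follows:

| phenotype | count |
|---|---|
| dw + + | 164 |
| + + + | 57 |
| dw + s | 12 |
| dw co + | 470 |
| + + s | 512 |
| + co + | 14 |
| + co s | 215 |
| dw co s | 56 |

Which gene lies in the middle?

dw

The two rarest classes, dw + s and + co +, are the double crossovers. Comparing them with the parentals, only the dw allele has switched, so dw is the middle locus and the order is co – dw – s.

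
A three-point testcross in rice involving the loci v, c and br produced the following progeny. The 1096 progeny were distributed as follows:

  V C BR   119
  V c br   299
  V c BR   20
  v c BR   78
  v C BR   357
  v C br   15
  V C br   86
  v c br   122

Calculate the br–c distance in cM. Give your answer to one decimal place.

18.2 cM

The two most frequent reciprocal classes, V c br and v C BR, are the parental types, so the F1 was V c br / v C BR.
The two rarest classes, V c BR and v C br, are the double crossovers. Comparing them with the parentals, only the br allele has switched, so br is the middle locus and the order is v – br – c.
Crossovers in the br–c interval produce the single-crossover classes V C br and v c BR (86 + 78 = 164) plus the double crossovers (35).
RF(br–c) = (164 + 35) / 1096 = 199/1096 = 0.1816 → 18.2 cM.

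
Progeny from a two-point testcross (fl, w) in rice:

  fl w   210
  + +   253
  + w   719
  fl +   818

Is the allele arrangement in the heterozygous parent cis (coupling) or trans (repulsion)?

The two most frequent classes are + w (719) and fl + (818); these are the parental (non-recombinant) types.
So the F1 carried + w on one chromosome and fl + on the other — the recessive alleles are on opposite chromosomes (trans / repulsion).

trans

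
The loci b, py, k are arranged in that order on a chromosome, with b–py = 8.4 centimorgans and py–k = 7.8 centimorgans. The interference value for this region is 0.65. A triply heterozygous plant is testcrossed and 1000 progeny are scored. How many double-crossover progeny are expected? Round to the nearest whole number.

2

Map distances give recombination frequencies of 0.084 and 0.078 for the two intervals.
With interference 0.65 (so coincidence = 0.35), expected double-crossover frequency = 0.084 × 0.078 × 0.35 = 0.00229.
Expected number = 0.00229 × 1000 = 2.29 ≈ 2.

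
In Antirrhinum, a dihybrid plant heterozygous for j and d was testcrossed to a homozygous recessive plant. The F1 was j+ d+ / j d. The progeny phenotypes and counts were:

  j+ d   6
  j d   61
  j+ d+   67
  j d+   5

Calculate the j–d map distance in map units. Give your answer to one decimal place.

The recombinant classes are j+ d and j d+: 6 + 5 = 11.
Recombination frequency = 11/139 = 0.0791 ≈ 7.9%, i.e. 7.9 map units.

7.9 map units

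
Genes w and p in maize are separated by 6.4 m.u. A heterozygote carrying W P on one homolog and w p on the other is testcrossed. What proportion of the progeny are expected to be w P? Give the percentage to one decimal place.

A map distance of 6.4 m.u. corresponds to a recombination frequency of 0.064.
The F1 is W P / w p, so w P is a recombinant gamete class with expected frequency r/2 = 0.064/2 = 0.0320.
That is 0.0320 = 3.2% of the progeny.

3.2%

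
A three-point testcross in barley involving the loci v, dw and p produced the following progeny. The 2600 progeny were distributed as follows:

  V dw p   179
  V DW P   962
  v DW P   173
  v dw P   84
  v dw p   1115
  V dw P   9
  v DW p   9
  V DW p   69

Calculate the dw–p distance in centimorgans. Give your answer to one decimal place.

6.6 centimorgans

The two most frequent reciprocal classes, v dw p and V DW P, are the parental types, so the F1 was v dw p / V DW P.
The two rarest classes, v DW p and V dw P, are the double crossovers. Comparing them with the parentals, only the dw allele has switched, so dw is the middle locus and the order is p – dw – v.
Crossovers in the p–dw interval produce the single-crossover classes v dw P and V DW p (84 + 69 = 153) plus the double crossovers (18).
RF(p–dw) = (153 + 18) / 2600 = 171/2600 = 0.0658 → 6.6 centimorgans.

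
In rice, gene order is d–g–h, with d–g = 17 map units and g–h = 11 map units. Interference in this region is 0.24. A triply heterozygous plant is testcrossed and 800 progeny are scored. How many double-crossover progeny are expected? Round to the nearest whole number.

Map distances give recombination frequencies of 0.170 and 0.110 for the two intervals.
With interference 0.24 (so coincidence = 0.76), expected double-crossover frequency = 0.170 × 0.110 × 0.76 = 0.01421.
Expected number = 0.01421 × 800 = 11.37 ≈ 11.

11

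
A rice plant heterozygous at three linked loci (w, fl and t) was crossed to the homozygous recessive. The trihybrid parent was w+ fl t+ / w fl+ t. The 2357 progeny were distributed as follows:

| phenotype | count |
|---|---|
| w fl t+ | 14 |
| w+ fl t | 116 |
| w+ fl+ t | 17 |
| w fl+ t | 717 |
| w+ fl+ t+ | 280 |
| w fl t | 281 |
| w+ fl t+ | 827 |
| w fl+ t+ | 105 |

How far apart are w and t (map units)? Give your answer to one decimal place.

10.7 map units

The two rarest classes, w fl t+ and w+ fl+ t, are the double crossovers. Comparing them with the parentals, only the w allele has switched, so w is the middle locus and the order is t – w – fl.
Crossovers in the t–w interval produce the single-crossover classes w+ fl t and w fl+ t+ (116 + 105 = 221) plus the double crossovers (31).
RF(t–w) = (221 + 31) / 2357 = 252/2357 = 0.1069 → 10.7 map units.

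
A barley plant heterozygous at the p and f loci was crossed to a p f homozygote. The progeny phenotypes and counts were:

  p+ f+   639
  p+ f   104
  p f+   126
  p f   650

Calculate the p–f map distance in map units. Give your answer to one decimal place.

15.1 map units

The two most frequent classes, p+ f+ (639) and p f (650), are the parental types, so the F1 was p+ f+ / p f.
The recombinant classes are p+ f and p f+: 104 + 126 = 230.
Recombination frequency = 230/1519 = 0.1514 ≈ 15.1%, i.e. 15.1 map units.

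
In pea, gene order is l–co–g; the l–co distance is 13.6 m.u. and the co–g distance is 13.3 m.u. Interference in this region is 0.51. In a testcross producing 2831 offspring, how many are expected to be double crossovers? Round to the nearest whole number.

25

Map distances give recombination frequencies of 0.136 and 0.133 for the two intervals.
With interference 0.51 (so coincidence = 0.49), expected double-crossover frequency = 0.136 × 0.133 × 0.49 = 0.00886.
Expected number = 0.00886 × 2831 = 25.09 ≈ 25.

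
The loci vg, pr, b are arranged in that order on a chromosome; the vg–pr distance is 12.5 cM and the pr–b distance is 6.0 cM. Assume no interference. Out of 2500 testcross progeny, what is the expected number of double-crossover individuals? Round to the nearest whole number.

19

Map distances give recombination frequencies of 0.125 and 0.060 for the two intervals.
With no interference, expected double-crossover frequency = 0.125 × 0.060 = 0.00750.
Expected number = 0.00750 × 2500 = 18.75 ≈ 19.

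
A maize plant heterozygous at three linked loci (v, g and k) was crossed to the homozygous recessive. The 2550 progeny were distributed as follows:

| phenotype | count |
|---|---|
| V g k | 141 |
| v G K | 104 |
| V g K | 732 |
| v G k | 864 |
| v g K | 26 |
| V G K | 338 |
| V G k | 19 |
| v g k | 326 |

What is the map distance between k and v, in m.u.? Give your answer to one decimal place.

11.4 m.u.

The two most frequent reciprocal classes, V g K and v G k, are the parental types, so the F1 was V g K / v G k.
The two rarest classes, v g K and V G k, are the double crossovers. Comparing them with the parentals, only the v allele has switched, so v is the middle locus and the order is k – v – g.
Crossovers in the k–v interval produce the single-crossover classes V g k and v G K (141 + 104 = 245) plus the double crossovers (45).
RF(k–v) = (245 + 45) / 2550 = 290/2550 = 0.1137 → 11.4 m.u.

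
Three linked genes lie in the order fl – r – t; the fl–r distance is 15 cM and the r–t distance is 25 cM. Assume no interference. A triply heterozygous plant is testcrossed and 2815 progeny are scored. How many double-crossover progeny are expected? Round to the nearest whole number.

106

Map distances give recombination frequencies of 0.150 and 0.250 for the two intervals.
With no interference, expected double-crossover frequency = 0.150 × 0.250 = 0.03750.
Expected number = 0.03750 × 2815 = 105.56 ≈ 106.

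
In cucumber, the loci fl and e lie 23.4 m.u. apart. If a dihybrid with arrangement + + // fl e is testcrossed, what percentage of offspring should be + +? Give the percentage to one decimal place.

A map distance of 23.4 m.u. corresponds to a recombination frequency of 0.234.
The F1 is + + / fl e, so + + is a parental gamete class with expected frequency (1 − r)/2 = 0.766/2 = 0.3830.
That is 0.3830 = 38.3% of the progeny.

38.3%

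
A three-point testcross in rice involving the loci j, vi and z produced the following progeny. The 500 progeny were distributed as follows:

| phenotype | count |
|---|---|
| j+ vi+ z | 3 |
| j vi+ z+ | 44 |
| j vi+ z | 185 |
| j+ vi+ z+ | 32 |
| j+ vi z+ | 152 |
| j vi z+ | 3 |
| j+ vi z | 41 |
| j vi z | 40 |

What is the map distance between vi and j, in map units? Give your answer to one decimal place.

The two most frequent reciprocal classes, j vi+ z and j+ vi z+, are the parental types, so the F1 was j vi+ z / j+ vi z+.
The two rarest classes, j+ vi+ z and j vi z+, are the double crossovers. Comparing them with the parentals, only the j allele has switched, so j is the middle locus and the order is vi – j – z.
Crossovers in the vi–j interval produce the single-crossover classes j vi z and j+ vi+ z+ (40 + 32 = 72) plus the double crossovers (6).
RF(vi–j) = (72 + 6) / 500 = 78/500 = 0.1560 → 15.6 map units.

15.6 map units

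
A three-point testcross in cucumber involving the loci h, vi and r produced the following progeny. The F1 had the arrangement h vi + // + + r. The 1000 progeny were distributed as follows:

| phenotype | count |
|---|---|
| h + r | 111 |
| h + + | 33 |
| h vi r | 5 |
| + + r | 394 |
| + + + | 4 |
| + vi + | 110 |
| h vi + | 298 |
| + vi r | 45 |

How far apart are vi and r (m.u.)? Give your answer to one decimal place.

8.7 m.u.

The two rarest classes, h vi r and + + +, are the double crossovers. Comparing them with the parentals, only the r allele has switched, so r is the middle locus and the order is vi – r – h.
Crossovers in the vi–r interval produce the single-crossover classes h + + and + vi r (33 + 45 = 78) plus the double crossovers (9).
RF(vi–r) = (78 + 9) / 1000 = 87/1000 = 0.0870 → 8.7 m.u.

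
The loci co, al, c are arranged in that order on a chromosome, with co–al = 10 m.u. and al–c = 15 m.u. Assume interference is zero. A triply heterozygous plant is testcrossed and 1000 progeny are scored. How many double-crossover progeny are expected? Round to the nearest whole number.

15

Map distances give recombination frequencies of 0.100 and 0.150 for the two intervals.
With no interference, expected double-crossover frequency = 0.100 × 0.150 = 0.01500.
Expected number = 0.01500 × 1000 = 15.00 ≈ 15.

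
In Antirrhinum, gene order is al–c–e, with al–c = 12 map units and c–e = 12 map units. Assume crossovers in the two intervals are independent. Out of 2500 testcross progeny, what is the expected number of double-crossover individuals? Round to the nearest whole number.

36

Map distances give recombination frequencies of 0.120 and 0.120 for the two intervals.
With no interference, expected double-crossover frequency = 0.120 × 0.120 = 0.01440.
Expected number = 0.01440 × 2500 = 36.00 ≈ 36.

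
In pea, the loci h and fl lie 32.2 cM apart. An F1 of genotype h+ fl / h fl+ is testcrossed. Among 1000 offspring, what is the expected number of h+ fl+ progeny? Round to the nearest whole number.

A map distance of 32.2 cM corresponds to a recombination frequency of 0.322.
The F1 is h+ fl / h fl+, so h+ fl+ is a recombinant gamete class with expected frequency r/2 = 0.322/2 = 0.1610.
Expected number = 0.1610 × 1000 = 161.00 ≈ 161.

161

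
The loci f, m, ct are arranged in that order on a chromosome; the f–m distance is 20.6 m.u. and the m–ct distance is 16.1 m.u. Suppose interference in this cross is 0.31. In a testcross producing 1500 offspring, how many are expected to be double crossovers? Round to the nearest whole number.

Map distances give recombination frequencies of 0.206 and 0.161 for the two intervals.
With interference 0.31 (so coincidence = 0.69), expected double-crossover frequency = 0.206 × 0.161 × 0.69 = 0.02288.
Expected number = 0.02288 × 1500 = 34.33 ≈ 34.

34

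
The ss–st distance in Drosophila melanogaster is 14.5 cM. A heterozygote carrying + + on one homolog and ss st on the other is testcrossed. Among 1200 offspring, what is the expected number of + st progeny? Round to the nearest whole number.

A map distance of 14.5 cM corresponds to a recombination frequency of 0.145.
The F1 is + + / ss st, so + st is a recombinant gamete class with expected frequency r/2 = 0.145/2 = 0.0725.
Expected number = 0.0725 × 1200 = 87.00 ≈ 87.

87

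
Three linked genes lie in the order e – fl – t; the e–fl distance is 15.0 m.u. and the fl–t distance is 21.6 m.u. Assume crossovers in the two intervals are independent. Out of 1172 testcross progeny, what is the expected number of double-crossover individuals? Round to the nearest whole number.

Map distances give recombination frequencies of 0.150 and 0.216 for the two intervals.
With no interference, expected double-crossover frequency = 0.150 × 0.216 = 0.03240.
Expected number = 0.03240 × 1172 = 37.97 ≈ 38.

38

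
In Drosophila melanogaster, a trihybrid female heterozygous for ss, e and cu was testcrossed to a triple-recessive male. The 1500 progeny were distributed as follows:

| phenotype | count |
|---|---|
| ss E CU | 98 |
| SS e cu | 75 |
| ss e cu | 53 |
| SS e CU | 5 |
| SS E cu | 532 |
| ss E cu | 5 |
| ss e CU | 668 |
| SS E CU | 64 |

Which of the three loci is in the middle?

The two most frequent reciprocal classes, SS E cu and ss e CU, are the parental types, so the F1 was SS E cu / ss e CU.
The two rarest classes, ss E cu and SS e CU, are the double crossovers. Comparing them with the parentals, only the ss allele has switched, so ss is the middle locus and the order is cu – ss – e.

ss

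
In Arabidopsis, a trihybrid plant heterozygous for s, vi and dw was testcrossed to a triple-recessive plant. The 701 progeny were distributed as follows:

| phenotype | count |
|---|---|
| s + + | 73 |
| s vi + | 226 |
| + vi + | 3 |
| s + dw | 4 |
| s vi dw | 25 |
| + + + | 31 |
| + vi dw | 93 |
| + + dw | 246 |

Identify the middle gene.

The two most frequent reciprocal classes, + + dw and s vi +, are the parental types, so the F1 was + + dw / s vi +.
The two rarest classes, s + dw and + vi +, are the double crossovers. Comparing them with the parentals, only the s allele has switched, so s is the middle locus and the order is dw – s – vi.

s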